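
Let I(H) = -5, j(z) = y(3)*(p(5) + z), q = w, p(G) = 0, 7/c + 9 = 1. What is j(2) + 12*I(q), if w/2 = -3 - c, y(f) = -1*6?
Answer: -72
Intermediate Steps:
c = -7/8 (c = 7/(-9 + 1) = 7/(-8) = 7*(-⅛) = -7/8 ≈ -0.87500)
y(f) = -6
w = -17/4 (w = 2*(-3 - 1*(-7/8)) = 2*(-3 + 7/8) = 2*(-17/8) = -17/4 ≈ -4.2500)
q = -17/4 ≈ -4.2500
j(z) = -6*z (j(z) = -6*(0 + z) = -6*z)
j(2) + 12*I(q) = -6*2 + 12*(-5) = -12 - 60 = -72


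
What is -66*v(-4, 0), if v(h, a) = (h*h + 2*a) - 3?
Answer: -858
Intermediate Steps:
v(h, a) = -3 + h**2 + 2*a (v(h, a) = (h**2 + 2*a) - 3 = -3 + h**2 + 2*a)
-66*v(-4, 0) = -66*(-3 + (-4)**2 + 2*0) = -66*(-3 + 16 + 0) = -66*13 = -858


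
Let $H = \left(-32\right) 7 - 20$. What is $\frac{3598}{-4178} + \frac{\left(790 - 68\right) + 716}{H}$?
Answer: $- \frac{1721469}{254858} \approx -6.7546$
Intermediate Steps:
$H = -244$ ($H = -224 - 20 = -244$)
$\frac{3598}{-4178} + \frac{\left(790 - 68\right) + 716}{H} = \frac{3598}{-4178} + \frac{\left(790 - 68\right) + 716}{-244} = 3598 \left(- \frac{1}{4178}\right) + \left(722 + 716\right) \left(- \frac{1}{244}\right) = - \frac{1799}{2089} + 1438 \left(- \frac{1}{244}\right) = - \frac{1799}{2089} - \frac{719}{122} = - \frac{1721469}{254858}$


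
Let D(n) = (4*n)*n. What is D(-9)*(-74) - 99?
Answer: -24075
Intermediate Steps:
D(n) = 4*n²
D(-9)*(-74) - 99 = (4*(-9)²)*(-74) - 99 = (4*81)*(-74) - 99 = 324*(-74) - 99 = -23976 - 99 = -24075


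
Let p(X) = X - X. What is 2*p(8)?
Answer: 0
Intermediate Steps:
p(X) = 0
2*p(8) = 2*0 = 0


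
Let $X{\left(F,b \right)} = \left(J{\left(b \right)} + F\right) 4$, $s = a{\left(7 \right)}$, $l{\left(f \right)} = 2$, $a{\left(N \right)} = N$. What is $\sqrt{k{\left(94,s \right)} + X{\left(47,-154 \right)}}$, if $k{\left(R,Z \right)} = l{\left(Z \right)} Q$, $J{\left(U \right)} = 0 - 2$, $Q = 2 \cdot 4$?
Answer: $14$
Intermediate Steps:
$s = 7$
$Q = 8$
$J{\left(U \right)} = -2$
$k{\left(R,Z \right)} = 16$ ($k{\left(R,Z \right)} = 2 \cdot 8 = 16$)
$X{\left(F,b \right)} = -8 + 4 F$ ($X{\left(F,b \right)} = \left(-2 + F\right) 4 = -8 + 4 F$)
$\sqrt{k{\left(94,s \right)} + X{\left(47,-154 \right)}} = \sqrt{16 + \left(-8 + 4 \cdot 47\right)} = \sqrt{16 + \left(-8 + 188\right)} = \sqrt{16 + 180} = \sqrt{196} = 14$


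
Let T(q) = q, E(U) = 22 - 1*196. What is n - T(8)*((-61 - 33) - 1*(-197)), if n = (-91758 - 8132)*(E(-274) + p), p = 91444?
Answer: -9116961124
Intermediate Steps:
E(U) = -174 (E(U) = 22 - 196 = -174)
n = -9116960300 (n = (-91758 - 8132)*(-174 + 91444) = -99890*91270 = -9116960300)
n - T(8)*((-61 - 33) - 1*(-197)) = -9116960300 - 8*((-61 - 33) - 1*(-197)) = -9116960300 - 8*(-94 + 197) = -9116960300 - 8*103 = -9116960300 - 1*824 = -9116960300 - 824 = -9116961124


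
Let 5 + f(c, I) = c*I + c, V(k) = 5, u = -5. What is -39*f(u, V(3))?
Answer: 1365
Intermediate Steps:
f(c, I) = -5 + c + I*c (f(c, I) = -5 + (c*I + c) = -5 + (I*c + c) = -5 + (c + I*c) = -5 + c + I*c)
-39*f(u, V(3)) = -39*(-5 - 5 + 5*(-5)) = -39*(-5 - 5 - 25) = -39*(-35) = 1365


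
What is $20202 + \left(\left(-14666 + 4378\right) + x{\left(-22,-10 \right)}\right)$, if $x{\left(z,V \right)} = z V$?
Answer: $10134$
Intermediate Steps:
$x{\left(z,V \right)} = V z$
$20202 + \left(\left(-14666 + 4378\right) + x{\left(-22,-10 \right)}\right) = 20202 + \left(\left(-14666 + 4378\right) - -220\right) = 20202 + \left(-10288 + 220\right) = 20202 - 10068 = 10134$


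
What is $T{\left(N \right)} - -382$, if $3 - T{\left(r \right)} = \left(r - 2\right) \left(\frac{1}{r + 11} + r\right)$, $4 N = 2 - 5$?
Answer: $\frac{251383}{656} \approx 383.21$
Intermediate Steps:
$N = - \frac{3}{4}$ ($N = \frac{2 - 5}{4} = \frac{1}{4} \left(-3\right) = - \frac{3}{4} \approx -0.75$)
$T{\left(r \right)} = 3 - \left(-2 + r\right) \left(r + \frac{1}{11 + r}\right)$ ($T{\left(r \right)} = 3 - \left(r - 2\right) \left(\frac{1}{r + 11} + r\right) = 3 - \left(-2 + r\right) \left(\frac{1}{11 + r} + r\right) = 3 - \left(-2 + r\right) \left(r + \frac{1}{11 + r}\right)$)
$T{\left(N \right)} - -382 = \frac{35 - \left(- \frac{3}{4}\right)^{3} - 9 \left(- \frac{3}{4}\right)^{2} + 24 \left(- \frac{3}{4}\right)}{11 - \frac{3}{4}} - -382 = \frac{35 - - \frac{27}{64} - \frac{81}{16} - 18}{\frac{41}{4}} + 382 = \frac{4 \left(35 + \frac{27}{64} - \frac{81}{16} - 18\right)}{41} + 382 = \frac{4}{41} \cdot \frac{791}{64} + 382 = \frac{791}{656} + 382 = \frac{251383}{656}$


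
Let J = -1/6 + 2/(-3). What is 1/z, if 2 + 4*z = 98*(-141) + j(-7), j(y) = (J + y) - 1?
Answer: -24/82973 ≈ -0.00028925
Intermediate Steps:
J = -⅚ (J = -1*⅙ + 2*(-⅓) = -⅙ - ⅔ = -⅚ ≈ -0.83333)
j(y) = -11/6 + y (j(y) = (-⅚ + y) - 1 = -11/6 + y)
z = -82973/24 (z = -½ + (98*(-141) + (-11/6 - 7))/4 = -½ + (-13818 - 53/6)/4 = -½ + (¼)*(-82961/6) = -½ - 82961/24 = -82973/24 ≈ -3457.2)
1/z = 1/(-82973/24) = -24/82973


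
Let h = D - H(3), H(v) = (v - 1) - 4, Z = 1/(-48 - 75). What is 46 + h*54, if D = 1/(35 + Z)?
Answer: 334729/2152 ≈ 155.54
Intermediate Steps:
Z = -1/123 (Z = 1/(-123) = -1/123 ≈ -0.0081301)
H(v) = -5 + v (H(v) = (-1 + v) - 4 = -5 + v)
D = 123/4304 (D = 1/(35 - 1/123) = 1/(4304/123) = 123/4304 ≈ 0.028578)
h = 8731/4304 (h = 123/4304 - (-5 + 3) = 123/4304 - 1*(-2) = 123/4304 + 2 = 8731/4304 ≈ 2.0286)
46 + h*54 = 46 + (8731/4304)*54 = 46 + 235737/2152 = 334729/2152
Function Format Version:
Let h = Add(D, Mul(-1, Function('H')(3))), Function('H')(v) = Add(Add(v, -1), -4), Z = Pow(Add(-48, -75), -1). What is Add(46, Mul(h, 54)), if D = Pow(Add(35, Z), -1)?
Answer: Rational(334729, 2152) ≈ 155.54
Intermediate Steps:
Z = Rational(-1, 123) (Z = Pow(-123, -1) = Rational(-1, 123) ≈ -0.0081301)
Function('H')(v) = Add(-5, v) (Function('H')(v) = Add(Add(-1, v), -4) = Add(-5, v))
D = Rational(123, 4304) (D = Pow(Add(35, Rational(-1, 123)), -1) = Pow(Rational(4304, 123), -1) = Rational(123, 4304) ≈ 0.028578)
h = Rational(8731, 4304) (h = Add(Rational(123, 4304), Mul(-1, Add(-5, 3))) = Add(Rational(123, 4304), Mul(-1, -2)) = Add(Rational(123, 4304), 2) = Rational(8731, 4304) ≈ 2.0286)
Add(46, Mul(h, 54)) = Add(46, Mul(Rational(8731, 4304), 54)) = Add(46, Rational(235737, 2152)) = Rational(334729, 2152)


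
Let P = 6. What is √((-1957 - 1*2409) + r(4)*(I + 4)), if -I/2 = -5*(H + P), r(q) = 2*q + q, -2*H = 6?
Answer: I*√3958 ≈ 62.913*I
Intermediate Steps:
H = -3 (H = -½*6 = -3)
r(q) = 3*q
I = 30 (I = -(-10)*(-3 + 6) = -(-10)*3 = -2*(-15) = 30)
√((-1957 - 1*2409) + r(4)*(I + 4)) = √((-1957 - 1*2409) + (3*4)*(30 + 4)) = √((-1957 - 2409) + 12*34) = √(-4366 + 408) = √(-3958) = I*√3958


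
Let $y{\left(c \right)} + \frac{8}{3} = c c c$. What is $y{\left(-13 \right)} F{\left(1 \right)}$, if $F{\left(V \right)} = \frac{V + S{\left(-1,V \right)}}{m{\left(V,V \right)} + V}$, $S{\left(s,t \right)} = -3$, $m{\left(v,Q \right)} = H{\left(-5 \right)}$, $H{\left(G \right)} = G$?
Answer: $- \frac{6599}{6} \approx -1099.8$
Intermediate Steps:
$y{\left(c \right)} = - \frac{8}{3} + c^{3}$ ($y{\left(c \right)} = - \frac{8}{3} + c c c = - \frac{8}{3} + c^{2} c = - \frac{8}{3} + c^{3}$)
$m{\left(v,Q \right)} = -5$
$F{\left(V \right)} = \frac{-3 + V}{-5 + V}$ ($F{\left(V \right)} = \frac{V - 3}{-5 + V} = \frac{-3 + V}{-5 + V}$)
$y{\left(-13 \right)} F{\left(1 \right)} = \left(- \frac{8}{3} + \left(-13\right)^{3}\right) \frac{-3 + 1}{-5 + 1} = \left(- \frac{8}{3} - 2197\right) \frac{1}{-4} \left(-2\right) = - \frac{6599 \left(\left(- \frac{1}{4}\right) \left(-2\right)\right)}{3} = \left(- \frac{6599}{3}\right) \frac{1}{2} = - \frac{6599}{6}$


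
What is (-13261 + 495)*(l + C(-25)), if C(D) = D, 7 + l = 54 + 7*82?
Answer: -7608536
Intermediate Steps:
l = 621 (l = -7 + (54 + 7*82) = -7 + (54 + 574) = -7 + 628 = 621)
(-13261 + 495)*(l + C(-25)) = (-13261 + 495)*(621 - 25) = -12766*596 = -7608536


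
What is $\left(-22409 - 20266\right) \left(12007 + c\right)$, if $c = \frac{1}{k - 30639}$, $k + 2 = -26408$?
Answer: $- \frac{29231834819850}{57049} \approx -5.124 \cdot 10^{8}$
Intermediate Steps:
$k = -26410$ ($k = -2 - 26408 = -26410$)
$c = - \frac{1}{57049}$ ($c = \frac{1}{-26410 - 30639} = \frac{1}{-57049} = - \frac{1}{57049} \approx -1.7529 \cdot 10^{-5}$)
$\left(-22409 - 20266\right) \left(12007 + c\right) = \left(-22409 - 20266\right) \left(12007 - \frac{1}{57049}\right) = \left(-42675\right) \frac{684987342}{57049} = - \frac{29231834819850}{57049}$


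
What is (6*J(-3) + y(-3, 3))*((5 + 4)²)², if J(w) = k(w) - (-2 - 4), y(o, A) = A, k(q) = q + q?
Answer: 19683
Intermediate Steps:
k(q) = 2*q
J(w) = 6 + 2*w (J(w) = 2*w - (-2 - 4) = 2*w - 1*(-6) = 2*w + 6 = 6 + 2*w)
(6*J(-3) + y(-3, 3))*((5 + 4)²)² = (6*(6 + 2*(-3)) + 3)*((5 + 4)²)² = (6*(6 - 6) + 3)*(9²)² = (6*0 + 3)*81² = (0 + 3)*6561 = 3*6561 = 19683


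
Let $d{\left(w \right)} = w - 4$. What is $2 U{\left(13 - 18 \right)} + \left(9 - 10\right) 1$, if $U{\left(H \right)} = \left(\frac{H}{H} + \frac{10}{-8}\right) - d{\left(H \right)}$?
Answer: $\frac{33}{2} \approx 16.5$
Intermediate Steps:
$d{\left(w \right)} = -4 + w$
$U{\left(H \right)} = \frac{15}{4} - H$ ($U{\left(H \right)} = \left(\frac{H}{H} + \frac{10}{-8}\right) - \left(-4 + H\right) = \left(1 + 10 \left(- \frac{1}{8}\right)\right) - \left(-4 + H\right) = \left(1 - \frac{5}{4}\right) - \left(-4 + H\right) = - \frac{1}{4} - \left(-4 + H\right) = \frac{15}{4} - H$)
$2 U{\left(13 - 18 \right)} + \left(9 - 10\right) 1 = 2 \left(\frac{15}{4} - \left(13 - 18\right)\right) + \left(9 - 10\right) 1 = 2 \left(\frac{15}{4} - \left(13 - 18\right)\right) - 1 = 2 \left(\frac{15}{4} - -5\right) - 1 = 2 \left(\frac{15}{4} + 5\right) - 1 = 2 \cdot \frac{35}{4} - 1 = \frac{35}{2} - 1 = \frac{33}{2}$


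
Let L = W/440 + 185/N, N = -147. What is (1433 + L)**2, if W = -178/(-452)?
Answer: 438012665425977007129/213676568582400 ≈ 2.0499e+6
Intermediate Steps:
W = 89/226 (W = -178*(-1/452) = 89/226 ≈ 0.39381)
L = -18383317/14617680 (L = (89/226)/440 + 185/(-147) = (89/226)*(1/440) + 185*(-1/147) = 89/99440 - 185/147 = -18383317/14617680 ≈ -1.2576)
(1433 + L)**2 = (1433 - 18383317/14617680)**2 = (20928752123/14617680)**2 = 438012665425977007129/213676568582400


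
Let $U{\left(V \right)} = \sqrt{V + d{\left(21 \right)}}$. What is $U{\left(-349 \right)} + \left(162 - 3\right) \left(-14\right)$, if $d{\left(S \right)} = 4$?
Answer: $-2226 + i \sqrt{345} \approx -2226.0 + 18.574 i$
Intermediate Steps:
$U{\left(V \right)} = \sqrt{4 + V}$ ($U{\left(V \right)} = \sqrt{V + 4} = \sqrt{4 + V}$)
$U{\left(-349 \right)} + \left(162 - 3\right) \left(-14\right) = \sqrt{4 - 349} + \left(162 - 3\right) \left(-14\right) = \sqrt{-345} + 159 \left(-14\right) = i \sqrt{345} - 2226 = -2226 + i \sqrt{345}$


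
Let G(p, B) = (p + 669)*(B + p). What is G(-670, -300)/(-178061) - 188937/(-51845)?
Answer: 33592021507/9231572545 ≈ 3.6388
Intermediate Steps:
G(p, B) = (669 + p)*(B + p)
G(-670, -300)/(-178061) - 188937/(-51845) = ((-670)**2 + 669*(-300) + 669*(-670) - 300*(-670))/(-178061) - 188937/(-51845) = (448900 - 200700 - 448230 + 201000)*(-1/178061) - 188937*(-1/51845) = 970*(-1/178061) + 188937/51845 = -970/178061 + 188937/51845 = 33592021507/9231572545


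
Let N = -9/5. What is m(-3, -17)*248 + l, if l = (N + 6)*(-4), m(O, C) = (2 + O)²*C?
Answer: -21164/5 ≈ -4232.8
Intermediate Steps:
N = -9/5 (N = -9*⅕ = -9/5 ≈ -1.8000)
m(O, C) = C*(2 + O)²
l = -84/5 (l = (-9/5 + 6)*(-4) = (21/5)*(-4) = -84/5 ≈ -16.800)
m(-3, -17)*248 + l = -17*(2 - 3)²*248 - 84/5 = -17*(-1)²*248 - 84/5 = -17*1*248 - 84/5 = -17*248 - 84/5 = -4216 - 84/5 = -21164/5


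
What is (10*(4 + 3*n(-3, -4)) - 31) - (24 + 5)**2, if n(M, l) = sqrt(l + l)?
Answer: -832 + 60*I*sqrt(2) ≈ -832.0 + 84.853*I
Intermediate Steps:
n(M, l) = sqrt(2)*sqrt(l) (n(M, l) = sqrt(2*l) = sqrt(2)*sqrt(l))
(10*(4 + 3*n(-3, -4)) - 31) - (24 + 5)**2 = (10*(4 + 3*(sqrt(2)*sqrt(-4))) - 31) - (24 + 5)**2 = (10*(4 + 3*(sqrt(2)*(2*I))) - 31) - 1*29**2 = (10*(4 + 3*(2*I*sqrt(2))) - 31) - 1*841 = (10*(4 + 6*I*sqrt(2)) - 31) - 841 = ((40 + 60*I*sqrt(2)) - 31) - 841 = (9 + 60*I*sqrt(2)) - 841 = -832 + 60*I*sqrt(2)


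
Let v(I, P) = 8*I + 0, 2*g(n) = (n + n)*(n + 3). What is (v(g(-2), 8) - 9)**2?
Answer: 625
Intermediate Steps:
g(n) = n*(3 + n) (g(n) = ((n + n)*(n + 3))/2 = ((2*n)*(3 + n))/2 = (2*n*(3 + n))/2 = n*(3 + n))
v(I, P) = 8*I
(v(g(-2), 8) - 9)**2 = (8*(-2*(3 - 2)) - 9)**2 = (8*(-2*1) - 9)**2 = (8*(-2) - 9)**2 = (-16 - 9)**2 = (-25)**2 = 625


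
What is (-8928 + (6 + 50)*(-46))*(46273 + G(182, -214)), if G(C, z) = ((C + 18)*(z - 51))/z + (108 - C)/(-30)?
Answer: -858999354496/1605 ≈ -5.3520e+8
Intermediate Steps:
G(C, z) = -18/5 + C/30 + (-51 + z)*(18 + C)/z (G(C, z) = ((18 + C)*(-51 + z))/z + (108 - C)*(-1/30) = ((-51 + z)*(18 + C))/z + (-18/5 + C/30) = (-51 + z)*(18 + C)/z + (-18/5 + C/30) = -18/5 + C/30 + (-51 + z)*(18 + C)/z)
(-8928 + (6 + 50)*(-46))*(46273 + G(182, -214)) = (-8928 + (6 + 50)*(-46))*(46273 + (1/30)*(-27540 - 1530*182 - 214*(432 + 31*182))/(-214)) = (-8928 + 56*(-46))*(46273 + (1/30)*(-1/214)*(-27540 - 278460 - 214*(432 + 5642))) = (-8928 - 2576)*(46273 + (1/30)*(-1/214)*(-27540 - 278460 - 214*6074)) = -11504*(46273 + (1/30)*(-1/214)*(-27540 - 278460 - 1299836)) = -11504*(46273 + (1/30)*(-1/214)*(-1605836)) = -11504*(46273 + 401459/1605) = -11504*74669624/1605 = -858999354496/1605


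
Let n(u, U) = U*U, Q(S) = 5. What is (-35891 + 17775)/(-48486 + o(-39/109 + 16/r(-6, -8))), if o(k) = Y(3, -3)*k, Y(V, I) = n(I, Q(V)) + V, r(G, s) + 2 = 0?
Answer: 987322/2655241 ≈ 0.37184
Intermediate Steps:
r(G, s) = -2 (r(G, s) = -2 + 0 = -2)
n(u, U) = U²
Y(V, I) = 25 + V (Y(V, I) = 5² + V = 25 + V)
o(k) = 28*k (o(k) = (25 + 3)*k = 28*k)
(-35891 + 17775)/(-48486 + o(-39/109 + 16/r(-6, -8))) = (-35891 + 17775)/(-48486 + 28*(-39/109 + 16/(-2))) = -18116/(-48486 + 28*(-39*1/109 + 16*(-½))) = -18116/(-48486 + 28*(-39/109 - 8)) = -18116/(-48486 + 28*(-911/109)) = -18116/(-48486 - 25508/109) = -18116/(-5310482/109) = -18116*(-109/5310482) = 987322/2655241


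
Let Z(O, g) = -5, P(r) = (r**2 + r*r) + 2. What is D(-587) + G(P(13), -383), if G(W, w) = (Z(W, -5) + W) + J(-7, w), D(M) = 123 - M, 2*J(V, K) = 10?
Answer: 1050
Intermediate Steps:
J(V, K) = 5 (J(V, K) = (1/2)*10 = 5)
P(r) = 2 + 2*r**2 (P(r) = (r**2 + r**2) + 2 = 2*r**2 + 2 = 2 + 2*r**2)
G(W, w) = W (G(W, w) = (-5 + W) + 5 = W)
D(-587) + G(P(13), -383) = (123 - 1*(-587)) + (2 + 2*13**2) = (123 + 587) + (2 + 2*169) = 710 + (2 + 338) = 710 + 340 = 1050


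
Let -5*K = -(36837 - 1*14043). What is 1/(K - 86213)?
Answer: -5/408271 ≈ -1.2247e-5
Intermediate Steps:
K = 22794/5 (K = -(-1)*(36837 - 1*14043)/5 = -(-1)*(36837 - 14043)/5 = -(-1)*22794/5 = -⅕*(-22794) = 22794/5 ≈ 4558.8)
1/(K - 86213) = 1/(22794/5 - 86213) = 1/(-408271/5) = -5/408271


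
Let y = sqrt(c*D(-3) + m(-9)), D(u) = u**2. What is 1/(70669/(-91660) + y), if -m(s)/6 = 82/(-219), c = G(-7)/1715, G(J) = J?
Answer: 23170090971580/48547013650063 + 11762177840*sqrt(14425895)/48547013650063 ≈ 1.3975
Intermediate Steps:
c = -1/245 (c = -7/1715 = -7*1/1715 = -1/245 ≈ -0.0040816)
m(s) = 164/73 (m(s) = -492/(-219) = -492*(-1)/219 = -6*(-82/219) = 164/73)
y = sqrt(14425895)/2555 (y = sqrt(-1/245*(-3)**2 + 164/73) = sqrt(-1/245*9 + 164/73) = sqrt(-9/245 + 164/73) = sqrt(39523/17885) = sqrt(14425895)/2555 ≈ 1.4866)
1/(70669/(-91660) + y) = 1/(70669/(-91660) + sqrt(14425895)/2555) = 1/(70669*(-1/91660) + sqrt(14425895)/2555) = 1/(-70669/91660 + sqrt(14425895)/2555)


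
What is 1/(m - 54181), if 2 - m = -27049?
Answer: -1/27130 ≈ -3.6860e-5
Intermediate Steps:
m = 27051 (m = 2 - 1*(-27049) = 2 + 27049 = 27051)
1/(m - 54181) = 1/(27051 - 54181) = 1/(-27130) = -1/27130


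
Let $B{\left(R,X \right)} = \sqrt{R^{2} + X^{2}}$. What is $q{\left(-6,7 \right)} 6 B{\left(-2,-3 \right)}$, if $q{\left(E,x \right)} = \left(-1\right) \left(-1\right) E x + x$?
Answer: $- 210 \sqrt{13} \approx -757.17$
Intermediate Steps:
$q{\left(E,x \right)} = x + E x$ ($q{\left(E,x \right)} = 1 E x + x = E x + x = x + E x$)
$q{\left(-6,7 \right)} 6 B{\left(-2,-3 \right)} = 7 \left(1 - 6\right) 6 \sqrt{\left(-2\right)^{2} + \left(-3\right)^{2}} = 7 \left(-5\right) 6 \sqrt{4 + 9} = \left(-35\right) 6 \sqrt{13} = - 210 \sqrt{13}$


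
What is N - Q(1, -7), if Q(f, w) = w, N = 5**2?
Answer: 32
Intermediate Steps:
N = 25
N - Q(1, -7) = 25 - 1*(-7) = 25 + 7 = 32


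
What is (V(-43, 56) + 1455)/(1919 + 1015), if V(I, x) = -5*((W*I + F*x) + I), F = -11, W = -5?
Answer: 1225/978 ≈ 1.2526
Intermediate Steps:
V(I, x) = 20*I + 55*x (V(I, x) = -5*((-5*I - 11*x) + I) = -5*((-11*x - 5*I) + I) = -5*(-11*x - 4*I) = 20*I + 55*x)
(V(-43, 56) + 1455)/(1919 + 1015) = ((20*(-43) + 55*56) + 1455)/(1919 + 1015) = ((-860 + 3080) + 1455)/2934 = (2220 + 1455)*(1/2934) = 3675*(1/2934) = 1225/978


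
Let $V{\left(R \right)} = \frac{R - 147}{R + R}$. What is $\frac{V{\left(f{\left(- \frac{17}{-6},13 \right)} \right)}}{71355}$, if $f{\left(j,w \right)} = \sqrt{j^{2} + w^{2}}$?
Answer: $\frac{1}{142710} - \frac{147 \sqrt{6373}}{151581805} \approx -7.0411 \cdot 10^{-5}$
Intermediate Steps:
$V{\left(R \right)} = \frac{-147 + R}{2 R}$
$\frac{V{\left(f{\left(- \frac{17}{-6},13 \right)} \right)}}{71355} = \frac{\frac{1}{2} \frac{1}{\sqrt{\left(- \frac{17}{-6}\right)^{2} + 13^{2}}} \left(-147 + \sqrt{\left(- \frac{17}{-6}\right)^{2} + 13^{2}}\right)}{71355} = \frac{-147 + \sqrt{\left(\left(-17\right) \left(- \frac{1}{6}\right)\right)^{2} + 169}}{2 \sqrt{\left(\left(-17\right) \left(- \frac{1}{6}\right)\right)^{2} + 169}} \cdot \frac{1}{71355} = \frac{-147 + \sqrt{\left(\frac{17}{6}\right)^{2} + 169}}{2 \sqrt{\left(\frac{17}{6}\right)^{2} + 169}} \cdot \frac{1}{71355} = \frac{-147 + \sqrt{\frac{289}{36} + 169}}{2 \sqrt{\frac{289}{36} + 169}} \cdot \frac{1}{71355} = \frac{-147 + \sqrt{\frac{6373}{36}}}{2 \sqrt{\frac{6373}{36}}} \cdot \frac{1}{71355} = \frac{-147 + \frac{\sqrt{6373}}{6}}{2 \frac{\sqrt{6373}}{6}} \cdot \frac{1}{71355} = \frac{\frac{6 \sqrt{6373}}{6373} \left(-147 + \frac{\sqrt{6373}}{6}\right)}{2} \cdot \frac{1}{71355} = \frac{3 \sqrt{6373} \left(-147 + \frac{\sqrt{6373}}{6}\right)}{6373} \cdot \frac{1}{71355} = \frac{\sqrt{6373} \left(-147 + \frac{\sqrt{6373}}{6}\right)}{151581805}$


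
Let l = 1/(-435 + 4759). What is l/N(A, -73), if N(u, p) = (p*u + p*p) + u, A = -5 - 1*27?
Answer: 1/33005092 ≈ 3.0298e-8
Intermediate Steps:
A = -32 (A = -5 - 27 = -32)
N(u, p) = u + p² + p*u (N(u, p) = (p*u + p²) + u = (p² + p*u) + u = u + p² + p*u)
l = 1/4324 ≈ 0.00023127
l/N(A, -73) = 1/(4324*(-32 + (-73)² - 73*(-32))) = 1/(4324*(-32 + 5329 + 2336)) = (1/4324)/7633 = (1/4324)*(1/7633) = 1/33005092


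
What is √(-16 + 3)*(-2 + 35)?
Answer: 33*I*√13 ≈ 118.98*I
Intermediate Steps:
√(-16 + 3)*(-2 + 35) = √(-13)*33 = (I*√13)*33 = 33*I*√13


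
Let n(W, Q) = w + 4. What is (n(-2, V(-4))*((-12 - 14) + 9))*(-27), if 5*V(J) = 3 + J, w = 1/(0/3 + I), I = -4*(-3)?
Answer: 7497/4 ≈ 1874.3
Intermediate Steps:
I = 12
w = 1/12 (w = 1/(0/3 + 12) = 1/(0*(⅓) + 12) = 1/(0 + 12) = 1/12 ≈ 0.083333)
V(J) = ⅗ + J/5 (V(J) = (3 + J)/5 = ⅗ + J/5)
n(W, Q) = 49/12 (n(W, Q) = 1/12 + 4 = 49/12)
(n(-2, V(-4))*((-12 - 14) + 9))*(-27) = (49*((-12 - 14) + 9)/12)*(-27) = (49*(-26 + 9)/12)*(-27) = ((49/12)*(-17))*(-27) = -833/12*(-27) = 7497/4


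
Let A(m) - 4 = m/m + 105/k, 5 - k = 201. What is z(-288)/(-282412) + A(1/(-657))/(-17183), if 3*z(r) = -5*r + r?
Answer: -55013279/33968797772 ≈ -0.0016195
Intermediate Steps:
k = -196 (k = 5 - 1*201 = 5 - 201 = -196)
z(r) = -4*r/3 (z(r) = (-5*r + r)/3 = (-4*r)/3 = -4*r/3)
A(m) = 125/28 (A(m) = 4 + (m/m + 105/(-196)) = 4 + (1 + 105*(-1/196)) = 4 + (1 - 15/28) = 4 + 13/28 = 125/28)
z(-288)/(-282412) + A(1/(-657))/(-17183) = -4/3*(-288)/(-282412) + (125/28)/(-17183) = 384*(-1/282412) + (125/28)*(-1/17183) = -96/70603 - 125/481124 = -55013279/33968797772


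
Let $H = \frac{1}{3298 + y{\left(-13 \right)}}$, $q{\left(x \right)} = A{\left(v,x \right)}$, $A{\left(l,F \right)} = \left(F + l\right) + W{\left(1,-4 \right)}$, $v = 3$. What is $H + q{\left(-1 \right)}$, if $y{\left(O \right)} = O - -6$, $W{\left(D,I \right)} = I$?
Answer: $- \frac{6581}{3291} \approx -1.9997$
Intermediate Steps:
$A{\left(l,F \right)} = -4 + F + l$ ($A{\left(l,F \right)} = \left(F + l\right) - 4 = -4 + F + l$)
$q{\left(x \right)} = -1 + x$ ($q{\left(x \right)} = -4 + x + 3 = -1 + x$)
$y{\left(O \right)} = 6 + O$ ($y{\left(O \right)} = O + 6 = 6 + O$)
$H = \frac{1}{3291}$ ($H = \frac{1}{3298 + \left(6 - 13\right)} = \frac{1}{3298 - 7} = \frac{1}{3291} \approx 0.00030386$)
$H + q{\left(-1 \right)} = \frac{1}{3291} - 2 = - \frac{6581}{3291}$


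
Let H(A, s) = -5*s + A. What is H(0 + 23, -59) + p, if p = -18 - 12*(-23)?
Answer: 576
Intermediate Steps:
H(A, s) = A - 5*s
p = 258 (p = -18 + 276 = 258)
H(0 + 23, -59) + p = ((0 + 23) - 5*(-59)) + 258 = (23 + 295) + 258 = 318 + 258 = 576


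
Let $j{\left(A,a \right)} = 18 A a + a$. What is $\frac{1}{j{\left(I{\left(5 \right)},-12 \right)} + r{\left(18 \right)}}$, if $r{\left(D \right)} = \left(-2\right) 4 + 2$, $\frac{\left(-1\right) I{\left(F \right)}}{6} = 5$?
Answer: $\frac{1}{6462} \approx 0.00015475$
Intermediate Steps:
$I{\left(F \right)} = -30$ ($I{\left(F \right)} = \left(-6\right) 5 = -30$)
$r{\left(D \right)} = -6$ ($r{\left(D \right)} = -8 + 2 = -6$)
$j{\left(A,a \right)} = a + 18 A a$ ($j{\left(A,a \right)} = 18 A a + a = a + 18 A a$)
$\frac{1}{j{\left(I{\left(5 \right)},-12 \right)} + r{\left(18 \right)}} = \frac{1}{- 12 \left(1 + 18 \left(-30\right)\right) - 6} = \frac{1}{- 12 \left(1 - 540\right) - 6} = \frac{1}{\left(-12\right) \left(-539\right) - 6} = \frac{1}{6468 - 6} = \frac{1}{6462}$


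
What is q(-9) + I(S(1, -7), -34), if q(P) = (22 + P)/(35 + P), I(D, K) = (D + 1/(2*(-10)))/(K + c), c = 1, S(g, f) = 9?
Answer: 151/660 ≈ 0.22879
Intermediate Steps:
I(D, K) = (-1/20 + D)/(1 + K) (I(D, K) = (D + 1/(2*(-10)))/(K + 1) = (D + 1/(-20))/(1 + K) = (D - 1/20)/(1 + K) = (-1/20 + D)/(1 + K))
q(P) = (22 + P)/(35 + P)
q(-9) + I(S(1, -7), -34) = (22 - 9)/(35 - 9) + (-1/20 + 9)/(1 - 34) = 13/26 + (179/20)/(-33) = (1/26)*13 - 1/33*179/20 = 1/2 - 179/660 = 151/660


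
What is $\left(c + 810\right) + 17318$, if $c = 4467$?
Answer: $22595$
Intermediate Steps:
$\left(c + 810\right) + 17318 = \left(4467 + 810\right) + 17318 = 5277 + 17318 = 22595$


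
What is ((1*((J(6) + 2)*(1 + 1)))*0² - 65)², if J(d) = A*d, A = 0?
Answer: 4225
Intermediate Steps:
J(d) = 0 (J(d) = 0*d = 0)
((1*((J(6) + 2)*(1 + 1)))*0² - 65)² = ((1*((0 + 2)*(1 + 1)))*0² - 65)² = ((1*(2*2))*0 - 65)² = ((1*4)*0 - 65)² = (4*0 - 65)² = (0 - 65)² = (-65)² = 4225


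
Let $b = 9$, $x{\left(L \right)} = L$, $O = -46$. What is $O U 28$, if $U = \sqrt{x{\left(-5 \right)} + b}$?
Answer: $-2576$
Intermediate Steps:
$U = 2$ ($U = \sqrt{-5 + 9} = \sqrt{4} = 2$)
$O U 28 = \left(-46\right) 2 \cdot 28 = \left(-92\right) 28 = -2576$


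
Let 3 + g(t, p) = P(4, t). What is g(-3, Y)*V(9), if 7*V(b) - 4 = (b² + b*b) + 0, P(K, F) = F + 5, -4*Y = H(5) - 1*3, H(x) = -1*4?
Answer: -166/7 ≈ -23.714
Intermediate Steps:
H(x) = -4
Y = 7/4 (Y = -(-4 - 1*3)/4 = -(-4 - 3)/4 = -¼*(-7) = 7/4 ≈ 1.7500)
P(K, F) = 5 + F
g(t, p) = 2 + t (g(t, p) = -3 + (5 + t) = 2 + t)
V(b) = 4/7 + 2*b²/7 (V(b) = 4/7 + ((b² + b*b) + 0)/7 = 4/7 + ((b² + b²) + 0)/7 = 4/7 + (2*b² + 0)/7 = 4/7 + (2*b²)/7 = 4/7 + 2*b²/7)
g(-3, Y)*V(9) = (2 - 3)*(4/7 + (2/7)*9²) = -(4/7 + (2/7)*81) = -(4/7 + 162/7) = -1*166/7 = -166/7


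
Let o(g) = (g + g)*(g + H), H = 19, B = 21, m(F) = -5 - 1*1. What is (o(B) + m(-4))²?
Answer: 2802276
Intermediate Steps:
m(F) = -6 (m(F) = -5 - 1 = -6)
o(g) = 2*g*(19 + g) (o(g) = (g + g)*(g + 19) = (2*g)*(19 + g) = 2*g*(19 + g))
(o(B) + m(-4))² = (2*21*(19 + 21) - 6)² = (2*21*40 - 6)² = (1680 - 6)² = 1674² = 2802276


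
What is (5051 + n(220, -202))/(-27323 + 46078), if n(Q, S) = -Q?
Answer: 4831/18755 ≈ 0.25758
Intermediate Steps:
(5051 + n(220, -202))/(-27323 + 46078) = (5051 - 1*220)/(-27323 + 46078) = (5051 - 220)/18755 = 4831*(1/18755) = 4831/18755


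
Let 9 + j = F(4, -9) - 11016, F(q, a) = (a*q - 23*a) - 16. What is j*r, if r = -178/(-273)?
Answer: -1934860/273 ≈ -7087.4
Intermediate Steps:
F(q, a) = -16 - 23*a + a*q (F(q, a) = (-23*a + a*q) - 16 = -16 - 23*a + a*q)
j = -10870 (j = -9 + ((-16 - 23*(-9) - 9*4) - 11016) = -9 + ((-16 + 207 - 36) - 11016) = -9 + (155 - 11016) = -9 - 10861 = -10870)
r = 178/273 (r = -178*(-1/273) = 178/273 ≈ 0.65201)
j*r = -10870*178/273 = -1934860/273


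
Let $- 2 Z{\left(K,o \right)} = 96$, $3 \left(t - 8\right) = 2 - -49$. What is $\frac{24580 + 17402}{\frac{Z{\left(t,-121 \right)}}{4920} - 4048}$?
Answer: $- \frac{1434385}{138307} \approx -10.371$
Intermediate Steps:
$t = 25$ ($t = 8 + \frac{2 - -49}{3} = 8 + \frac{2 + 49}{3} = 8 + \frac{1}{3} \cdot 51 = 8 + 17 = 25$)
$Z{\left(K,o \right)} = -48$ ($Z{\left(K,o \right)} = \left(- \frac{1}{2}\right) 96 = -48$)
$\frac{24580 + 17402}{\frac{Z{\left(t,-121 \right)}}{4920} - 4048} = \frac{24580 + 17402}{- \frac{48}{4920} - 4048} = \frac{41982}{\left(-48\right) \frac{1}{4920} - 4048} = \frac{41982}{- \frac{2}{205} - 4048} = \frac{41982}{- \frac{829842}{205}} = 41982 \left(- \frac{205}{829842}\right) = - \frac{1434385}{138307}$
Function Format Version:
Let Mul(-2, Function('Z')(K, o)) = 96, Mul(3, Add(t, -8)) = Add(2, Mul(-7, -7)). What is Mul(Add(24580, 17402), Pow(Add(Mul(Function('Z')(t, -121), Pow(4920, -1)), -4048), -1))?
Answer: Rational(-1434385, 138307) ≈ -10.371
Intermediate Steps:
t = 25 (t = Add(8, Mul(Rational(1, 3), Add(2, Mul(-7, -7)))) = Add(8, Mul(Rational(1, 3), Add(2, 49))) = Add(8, Mul(Rational(1, 3), 51)) = Add(8, 17) = 25)
Function('Z')(K, o) = -48 (Function('Z')(K, o) = Mul(Rational(-1, 2), 96) = -48)
Mul(Add(24580, 17402), Pow(Add(Mul(Function('Z')(t, -121), Pow(4920, -1)), -4048), -1)) = Mul(Add(24580, 17402), Pow(Add(Mul(-48, Pow(4920, -1)), -4048), -1)) = Mul(41982, Pow(Add(Mul(-48, Rational(1, 4920)), -4048), -1)) = Mul(41982, Pow(Add(Rational(-2, 205), -4048), -1)) = Mul(41982, Pow(Rational(-829842, 205), -1)) = Mul(41982, Rational(-205, 829842)) = Rational(-1434385, 138307)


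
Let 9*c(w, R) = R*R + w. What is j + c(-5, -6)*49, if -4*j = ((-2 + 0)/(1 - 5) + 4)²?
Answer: 23575/144 ≈ 163.72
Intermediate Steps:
c(w, R) = w/9 + R²/9 (c(w, R) = (R*R + w)/9 = (R² + w)/9 = (w + R²)/9 = w/9 + R²/9)
j = -81/16 (j = -((-2 + 0)/(1 - 5) + 4)²/4 = -(-2/(-4) + 4)²/4 = -(-2*(-¼) + 4)²/4 = -(½ + 4)²/4 = -(9/2)²/4 = -¼*81/4 = -81/16 ≈ -5.0625)
j + c(-5, -6)*49 = -81/16 + ((⅑)*(-5) + (⅑)*(-6)²)*49 = -81/16 + (-5/9 + (⅑)*36)*49 = -81/16 + (-5/9 + 4)*49 = -81/16 + (31/9)*49 = -81/16 + 1519/9 = 23575/144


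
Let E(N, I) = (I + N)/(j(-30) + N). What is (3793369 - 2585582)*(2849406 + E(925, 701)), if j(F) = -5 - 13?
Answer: 3121420264603116/907 ≈ 3.4415e+12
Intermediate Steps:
j(F) = -18
E(N, I) = (I + N)/(-18 + N)
(3793369 - 2585582)*(2849406 + E(925, 701)) = (3793369 - 2585582)*(2849406 + (701 + 925)/(-18 + 925)) = 1207787*(2849406 + 1626/907) = 1207787*(2584412868/907) = 3121420264603116/907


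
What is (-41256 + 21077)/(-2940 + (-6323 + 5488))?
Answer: 20179/3775 ≈ 5.3454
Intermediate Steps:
(-41256 + 21077)/(-2940 + (-6323 + 5488)) = -20179/(-2940 - 835) = -20179/(-3775) = -20179*(-1/3775) = 20179/3775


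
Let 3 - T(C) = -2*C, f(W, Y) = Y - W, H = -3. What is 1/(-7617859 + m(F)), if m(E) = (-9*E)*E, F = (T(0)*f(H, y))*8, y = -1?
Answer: -1/7638595 ≈ -1.3091e-7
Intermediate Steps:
T(C) = 3 + 2*C (T(C) = 3 - (-2)*C = 3 + 2*C)
F = 48 (F = ((3 + 2*0)*(-1 - 1*(-3)))*8 = ((3 + 0)*(-1 + 3))*8 = (3*2)*8 = 6*8 = 48)
m(E) = -9*E**2
1/(-7617859 + m(F)) = 1/(-7617859 - 9*48**2) = 1/(-7617859 - 9*2304) = 1/(-7617859 - 20736) = 1/(-7638595) = -1/7638595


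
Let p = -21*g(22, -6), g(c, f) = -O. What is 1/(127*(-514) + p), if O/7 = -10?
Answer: -1/66748 ≈ -1.4982e-5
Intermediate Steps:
O = -70 (O = 7*(-10) = -70)
g(c, f) = 70 (g(c, f) = -1*(-70) = 70)
p = -1470 (p = -21*70 = -1470)
1/(127*(-514) + p) = 1/(127*(-514) - 1470) = 1/(-65278 - 1470) = 1/(-66748) = -1/66748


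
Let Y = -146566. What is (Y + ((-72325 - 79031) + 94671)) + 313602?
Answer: 110351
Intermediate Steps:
(Y + ((-72325 - 79031) + 94671)) + 313602 = (-146566 + ((-72325 - 79031) + 94671)) + 313602 = (-146566 + (-151356 + 94671)) + 313602 = (-146566 - 56685) + 313602 = -203251 + 313602 = 110351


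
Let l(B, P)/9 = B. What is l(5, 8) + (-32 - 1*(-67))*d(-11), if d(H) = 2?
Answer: 115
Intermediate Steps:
l(B, P) = 9*B
l(5, 8) + (-32 - 1*(-67))*d(-11) = 9*5 + (-32 - 1*(-67))*2 = 45 + (-32 + 67)*2 = 45 + 35*2 = 45 + 70 = 115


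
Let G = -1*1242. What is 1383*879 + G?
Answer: 1214415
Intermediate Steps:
G = -1242
1383*879 + G = 1383*879 - 1242 = 1215657 - 1242 = 1214415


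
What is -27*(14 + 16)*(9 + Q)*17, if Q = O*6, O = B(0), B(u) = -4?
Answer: 206550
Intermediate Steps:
O = -4
Q = -24 (Q = -4*6 = -24)
-27*(14 + 16)*(9 + Q)*17 = -27*(14 + 16)*(9 - 24)*17 = -810*(-15)*17 = -27*(-450)*17 = 12150*17 = 206550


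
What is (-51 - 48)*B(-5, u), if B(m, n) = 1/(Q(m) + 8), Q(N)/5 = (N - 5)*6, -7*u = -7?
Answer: 99/292 ≈ 0.33904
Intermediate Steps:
u = 1 (u = -⅐*(-7) = 1)
Q(N) = -150 + 30*N (Q(N) = 5*((N - 5)*6) = 5*((-5 + N)*6) = 5*(-30 + 6*N) = -150 + 30*N)
B(m, n) = 1/(-142 + 30*m) (B(m, n) = 1/((-150 + 30*m) + 8) = 1/(-142 + 30*m))
(-51 - 48)*B(-5, u) = (-51 - 48)*(1/(2*(-71 + 15*(-5)))) = -99/(2*(-71 - 75)) = -99/(2*(-146)) = -99*(-1)/(2*146) = -99*(-1/292) = 99/292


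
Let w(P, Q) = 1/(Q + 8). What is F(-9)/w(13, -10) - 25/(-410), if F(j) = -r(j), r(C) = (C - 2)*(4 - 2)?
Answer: -3603/82 ≈ -43.939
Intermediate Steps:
r(C) = -4 + 2*C (r(C) = (-2 + C)*2 = -4 + 2*C)
w(P, Q) = 1/(8 + Q)
F(j) = 4 - 2*j (F(j) = -(-4 + 2*j) = 4 - 2*j)
F(-9)/w(13, -10) - 25/(-410) = (4 - 2*(-9))/(1/(8 - 10)) - 25/(-410) = (4 + 18)/(1/(-2)) - 25*(-1/410) = 22/(-1/2) + 5/82 = 22*(-2) + 5/82 = -44 + 5/82 = -3603/82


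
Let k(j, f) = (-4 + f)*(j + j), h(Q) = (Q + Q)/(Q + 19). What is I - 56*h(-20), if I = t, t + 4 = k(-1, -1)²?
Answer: -2144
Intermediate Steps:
h(Q) = 2*Q/(19 + Q) (h(Q) = (2*Q)/(19 + Q) = 2*Q/(19 + Q))
k(j, f) = 2*j*(-4 + f) (k(j, f) = (-4 + f)*(2*j) = 2*j*(-4 + f))
t = 96 (t = -4 + (2*(-1)*(-4 - 1))² = -4 + (2*(-1)*(-5))² = -4 + 10² = -4 + 100 = 96)
I = 96
I - 56*h(-20) = 96 - 112*(-20)/(19 - 20) = 96 - 112*(-20)/(-1) = 96 - 112*(-20)*(-1) = 96 - 56*40 = 96 - 2240 = -2144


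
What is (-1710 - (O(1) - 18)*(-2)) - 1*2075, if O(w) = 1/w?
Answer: -3819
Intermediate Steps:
(-1710 - (O(1) - 18)*(-2)) - 1*2075 = (-1710 - (1/1 - 18)*(-2)) - 1*2075 = (-1710 - (1 - 18)*(-2)) - 2075 = (-1710 - (-17)*(-2)) - 2075 = (-1710 - 1*34) - 2075 = (-1710 - 34) - 2075 = -1744 - 2075 = -3819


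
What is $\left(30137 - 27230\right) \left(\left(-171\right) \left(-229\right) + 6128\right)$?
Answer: $131649309$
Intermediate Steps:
$\left(30137 - 27230\right) \left(\left(-171\right) \left(-229\right) + 6128\right) = 2907 \left(39159 + 6128\right) = 2907 \cdot 45287 = 131649309$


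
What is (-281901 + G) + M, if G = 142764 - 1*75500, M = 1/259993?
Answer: -55804117540/259993 ≈ -2.1464e+5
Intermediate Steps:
M = 1/259993 ≈ 3.8463e-6
G = 67264 (G = 142764 - 75500 = 67264)
(-281901 + G) + M = (-281901 + 67264) + 1/259993 = -214637 + 1/259993 = -55804117540/259993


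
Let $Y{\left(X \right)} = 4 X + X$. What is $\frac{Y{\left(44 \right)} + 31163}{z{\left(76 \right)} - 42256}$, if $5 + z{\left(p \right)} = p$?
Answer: $- \frac{2853}{3835} \approx -0.74394$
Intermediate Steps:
$Y{\left(X \right)} = 5 X$
$z{\left(p \right)} = -5 + p$
$\frac{Y{\left(44 \right)} + 31163}{z{\left(76 \right)} - 42256} = \frac{5 \cdot 44 + 31163}{\left(-5 + 76\right) - 42256} = \frac{220 + 31163}{71 - 42256} = \frac{31383}{-42185} = 31383 \left(- \frac{1}{42185}\right) = - \frac{2853}{3835}$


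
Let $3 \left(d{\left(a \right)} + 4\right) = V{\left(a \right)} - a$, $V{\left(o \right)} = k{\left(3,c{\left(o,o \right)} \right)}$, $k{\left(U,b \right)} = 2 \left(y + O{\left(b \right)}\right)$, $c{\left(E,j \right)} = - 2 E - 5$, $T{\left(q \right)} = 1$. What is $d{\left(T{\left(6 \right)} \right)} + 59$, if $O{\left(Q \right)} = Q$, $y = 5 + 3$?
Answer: $\frac{166}{3} \approx 55.333$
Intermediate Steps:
$y = 8$
$c{\left(E,j \right)} = -5 - 2 E$
$k{\left(U,b \right)} = 16 + 2 b$ ($k{\left(U,b \right)} = 2 \left(8 + b\right) = 16 + 2 b$)
$V{\left(o \right)} = 6 - 4 o$ ($V{\left(o \right)} = 16 + 2 \left(-5 - 2 o\right) = 16 - \left(10 + 4 o\right) = 6 - 4 o$)
$d{\left(a \right)} = -2 - \frac{5 a}{3}$ ($d{\left(a \right)} = -4 + \frac{\left(6 - 4 a\right) - a}{3} = -4 + \frac{6 - 5 a}{3} = -4 - \left(-2 + \frac{5 a}{3}\right) = -2 - \frac{5 a}{3}$)
$d{\left(T{\left(6 \right)} \right)} + 59 = \left(-2 - \frac{5}{3}\right) + 59 = - \frac{11}{3} + 59 = \frac{166}{3}$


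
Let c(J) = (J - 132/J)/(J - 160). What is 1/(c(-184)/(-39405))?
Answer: -623544720/8431 ≈ -73959.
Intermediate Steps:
c(J) = (J - 132/J)/(-160 + J)
1/(c(-184)/(-39405)) = 1/(((-132 + (-184)²)/((-184)*(-160 - 184)))/(-39405)) = 1/(-1/184*(-132 + 33856)/(-344)*(-1/39405)) = 1/(-1/184*(-1/344)*33724*(-1/39405)) = 1/((8431/15824)*(-1/39405)) = 1/(-8431/623544720) = -623544720/8431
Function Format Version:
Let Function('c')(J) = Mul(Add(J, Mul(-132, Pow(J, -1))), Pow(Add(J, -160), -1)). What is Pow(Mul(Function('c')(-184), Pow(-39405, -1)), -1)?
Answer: Rational(-623544720, 8431) ≈ -73959.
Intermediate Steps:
Function('c')(J) = Mul(Pow(Add(-160, J), -1), Add(J, Mul(-132, Pow(J, -1)))) (Function('c')(J) = Mul(Add(J, Mul(-132, Pow(J, -1))), Pow(Add(-160, J), -1)) = Mul(Pow(Add(-160, J), -1), Add(J, Mul(-132, Pow(J, -1)))))
Pow(Mul(Function('c')(-184), Pow(-39405, -1)), -1) = Pow(Mul(Mul(Pow(-184, -1), Pow(Add(-160, -184), -1), Add(-132, Pow(-184, 2))), Pow(-39405, -1)), -1) = Pow(Mul(Mul(Rational(-1, 184), Pow(-344, -1), Add(-132, 33856)), Rational(-1, 39405)), -1) = Pow(Mul(Mul(Rational(-1, 184), Rational(-1, 344), 33724), Rational(-1, 39405)), -1) = Pow(Mul(Rational(8431, 15824), Rational(-1, 39405)), -1) = Pow(Rational(-8431, 623544720), -1) = Rational(-623544720, 8431)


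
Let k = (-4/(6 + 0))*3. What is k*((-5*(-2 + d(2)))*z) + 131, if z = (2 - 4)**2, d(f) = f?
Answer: 131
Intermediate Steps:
z = 4 (z = (-2)**2 = 4)
k = -2 (k = (-4/6)*3 = ((1/6)*(-4))*3 = -2/3*3 = -2)
k*((-5*(-2 + d(2)))*z) + 131 = -2*(-5*(-2 + 2))*4 + 131 = -2*(-5*0)*4 + 131 = -0*4 + 131 = -2*0 + 131 = 0 + 131 = 131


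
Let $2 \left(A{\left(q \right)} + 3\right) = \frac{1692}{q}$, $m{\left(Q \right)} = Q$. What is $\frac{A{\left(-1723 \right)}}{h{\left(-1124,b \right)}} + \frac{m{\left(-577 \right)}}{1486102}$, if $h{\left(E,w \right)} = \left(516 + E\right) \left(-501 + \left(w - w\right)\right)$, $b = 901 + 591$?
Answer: $- \frac{51961890583}{129994192576928} \approx -0.00039972$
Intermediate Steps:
$A{\left(q \right)} = -3 + \frac{846}{q}$ ($A{\left(q \right)} = -3 + \frac{1692 \frac{1}{q}}{2} = -3 + \frac{846}{q}$)
$b = 1492$
$h{\left(E,w \right)} = -258516 - 501 E$ ($h{\left(E,w \right)} = \left(516 + E\right) \left(-501 + 0\right) = \left(516 + E\right) \left(-501\right) = -258516 - 501 E$)
$\frac{A{\left(-1723 \right)}}{h{\left(-1124,b \right)}} + \frac{m{\left(-577 \right)}}{1486102} = \frac{-3 + \frac{846}{-1723}}{-258516 - -563124} - \frac{577}{1486102} = \frac{-3 + 846 \left(- \frac{1}{1723}\right)}{-258516 + 563124} - \frac{577}{1486102} = \frac{-3 - \frac{846}{1723}}{304608} - \frac{577}{1486102} = \left(- \frac{6015}{1723}\right) \frac{1}{304608} - \frac{577}{1486102} = - \frac{2005}{174946528} - \frac{577}{1486102} = - \frac{51961890583}{129994192576928}$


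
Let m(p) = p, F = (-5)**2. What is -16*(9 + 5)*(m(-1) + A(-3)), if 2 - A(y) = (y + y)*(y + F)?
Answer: -29792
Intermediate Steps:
F = 25
A(y) = 2 - 2*y*(25 + y) (A(y) = 2 - (y + y)*(y + 25) = 2 - 2*y*(25 + y))
-16*(9 + 5)*(m(-1) + A(-3)) = -16*(9 + 5)*(-1 + (2 - 50*(-3) - 2*(-3)**2)) = -224*(-1 + (2 + 150 - 2*9)) = -224*(-1 + (2 + 150 - 18)) = -224*(-1 + 134) = -224*133 = -16*1862 = -29792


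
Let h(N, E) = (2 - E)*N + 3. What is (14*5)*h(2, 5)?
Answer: -210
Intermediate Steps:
h(N, E) = 3 + N*(2 - E) (h(N, E) = N*(2 - E) + 3 = 3 + N*(2 - E))
(14*5)*h(2, 5) = (14*5)*(3 + 2*2 - 1*5*2) = 70*(3 + 4 - 10) = 70*(-3) = -210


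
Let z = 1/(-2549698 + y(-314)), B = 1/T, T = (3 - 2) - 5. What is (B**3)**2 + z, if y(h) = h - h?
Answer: 1272801/5221781504 ≈ 0.00024375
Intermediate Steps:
T = -4 (T = 1 - 5 = -4)
B = -1/4 (B = 1/(-4) = -1/4 ≈ -0.25000)
y(h) = 0
z = -1/2549698 (z = 1/(-2549698 + 0) = 1/(-2549698) = -1/2549698 ≈ -3.9220e-7)
(B**3)**2 + z = ((-1/4)**3)**2 - 1/2549698 = (-1/64)**2 - 1/2549698 = 1/4096 - 1/2549698 = 1272801/5221781504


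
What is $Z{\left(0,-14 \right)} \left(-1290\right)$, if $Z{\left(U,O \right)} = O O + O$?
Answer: $-234780$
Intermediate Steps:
$Z{\left(U,O \right)} = O + O^{2}$ ($Z{\left(U,O \right)} = O^{2} + O = O + O^{2}$)
$Z{\left(0,-14 \right)} \left(-1290\right) = - 14 \left(1 - 14\right) \left(-1290\right) = \left(-14\right) \left(-13\right) \left(-1290\right) = 182 \left(-1290\right) = -234780$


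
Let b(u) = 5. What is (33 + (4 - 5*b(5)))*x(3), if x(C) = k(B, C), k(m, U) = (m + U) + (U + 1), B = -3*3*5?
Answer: -456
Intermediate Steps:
B = -45 (B = -9*5 = -45)
k(m, U) = 1 + m + 2*U (k(m, U) = (U + m) + (1 + U) = 1 + m + 2*U)
x(C) = -44 + 2*C (x(C) = 1 - 45 + 2*C = -44 + 2*C)
(33 + (4 - 5*b(5)))*x(3) = (33 + (4 - 5*5))*(-44 + 2*3) = (33 + (4 - 25))*(-44 + 6) = (33 - 21)*(-38) = 12*(-38) = -456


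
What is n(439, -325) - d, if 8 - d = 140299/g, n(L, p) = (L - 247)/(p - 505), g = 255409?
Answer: -814253059/105994735 ≈ -7.6820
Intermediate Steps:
n(L, p) = (-247 + L)/(-505 + p)
d = 1902973/255409 (d = 8 - 140299/255409 = 1902973/255409 ≈ 7.4507)
n(439, -325) - d = (-247 + 439)/(-505 - 325) - 1*1902973/255409 = 192/(-830) - 1902973/255409 = -1/830*192 - 1902973/255409 = -96/415 - 1902973/255409 = -814253059/105994735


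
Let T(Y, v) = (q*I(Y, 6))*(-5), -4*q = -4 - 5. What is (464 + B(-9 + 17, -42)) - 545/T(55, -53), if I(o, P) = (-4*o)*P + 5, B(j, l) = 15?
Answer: 5668529/11835 ≈ 478.96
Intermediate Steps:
I(o, P) = 5 - 4*P*o (I(o, P) = -4*P*o + 5 = 5 - 4*P*o)
q = 9/4 (q = -(-4 - 5)/4 = -1/4*(-9) = 9/4 ≈ 2.2500)
T(Y, v) = -225/4 + 270*Y (T(Y, v) = (9*(5 - 4*6*Y)/4)*(-5) = (9*(5 - 24*Y)/4)*(-5) = (45/4 - 54*Y)*(-5) = -225/4 + 270*Y)
(464 + B(-9 + 17, -42)) - 545/T(55, -53) = (464 + 15) - 545/(-225/4 + 270*55) = 479 - 545/(-225/4 + 14850) = 479 - 545/59175/4 = 479 - 545*4/59175 = 479 - 436/11835 = 5668529/11835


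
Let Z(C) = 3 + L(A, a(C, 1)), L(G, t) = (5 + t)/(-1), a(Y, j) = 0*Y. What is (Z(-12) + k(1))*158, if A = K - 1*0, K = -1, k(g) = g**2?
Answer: -158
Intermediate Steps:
a(Y, j) = 0
A = -1 (A = -1 - 1*0 = -1 + 0 = -1)
L(G, t) = -5 - t (L(G, t) = (5 + t)*(-1) = -5 - t)
Z(C) = -2 (Z(C) = 3 + (-5 - 1*0) = 3 + (-5 + 0) = 3 - 5 = -2)
(Z(-12) + k(1))*158 = (-2 + 1**2)*158 = (-2 + 1)*158 = -1*158 = -158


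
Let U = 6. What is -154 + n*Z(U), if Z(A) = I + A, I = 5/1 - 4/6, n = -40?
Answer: -1702/3 ≈ -567.33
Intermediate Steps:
I = 13/3 (I = 5*1 - 4*⅙ = 5 - ⅔ = 13/3 ≈ 4.3333)
Z(A) = 13/3 + A
-154 + n*Z(U) = -154 - 40*(13/3 + 6) = -154 - 40*31/3 = -154 - 1240/3 = -1702/3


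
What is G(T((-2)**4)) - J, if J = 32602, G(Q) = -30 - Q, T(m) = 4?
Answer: -32636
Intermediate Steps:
G(T((-2)**4)) - J = (-30 - 1*4) - 1*32602 = (-30 - 4) - 32602 = -34 - 32602 = -32636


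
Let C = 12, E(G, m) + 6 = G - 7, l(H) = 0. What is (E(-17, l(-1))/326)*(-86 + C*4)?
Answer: 570/163 ≈ 3.4969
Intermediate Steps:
E(G, m) = -13 + G (E(G, m) = -6 + (G - 7) = -6 + (-7 + G) = -13 + G)
(E(-17, l(-1))/326)*(-86 + C*4) = ((-13 - 17)/326)*(-86 + 12*4) = (-30*1/326)*(-86 + 48) = -15/163*(-38) = 570/163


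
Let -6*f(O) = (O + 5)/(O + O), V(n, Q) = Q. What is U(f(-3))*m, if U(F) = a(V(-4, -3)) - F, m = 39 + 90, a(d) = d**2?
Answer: 6923/6 ≈ 1153.8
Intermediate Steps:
f(O) = -(5 + O)/(12*O) (f(O) = -(O + 5)/(6*(O + O)) = -(5 + O)/(6*(2*O)) = -(5 + O)*1/(2*O)/6 = -(5 + O)/(12*O))
m = 129
U(F) = 9 - F (U(F) = (-3)**2 - F = 9 - F)
U(f(-3))*m = (9 - (-5 - 1*(-3))/(12*(-3)))*129 = (9 - (-1)*(-5 + 3)/(12*3))*129 = (9 - (-1)*(-2)/(12*3))*129 = (9 - 1*1/18)*129 = (9 - 1/18)*129 = (161/18)*129 = 6923/6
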